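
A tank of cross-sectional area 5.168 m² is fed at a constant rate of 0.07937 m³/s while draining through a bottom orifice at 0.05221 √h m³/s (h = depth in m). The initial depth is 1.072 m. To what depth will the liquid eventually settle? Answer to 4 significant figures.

2.311 m

A dh/dt = Q_in − 0.05221 √h. Steady state requires inflow = outflow:
Q_in = 0.05221 √h_ss ⇒ √h_ss = 0.07937/0.05221 = 1.52021.
h_ss = 1.52021² = 2.31103 m. (Since h₀ = 1.072 m < h_ss, the level will rise toward this value.)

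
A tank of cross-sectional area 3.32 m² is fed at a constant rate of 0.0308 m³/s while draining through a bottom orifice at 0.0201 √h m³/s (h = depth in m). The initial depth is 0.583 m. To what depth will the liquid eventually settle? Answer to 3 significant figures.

2.35 m

Level balance: A dh/dt = 0.0308 − 0.0201 √h. Setting dh/dt = 0:
Q_in = 0.0201 √h_ss ⇒ √h_ss = 0.0308/0.0201 = 1.5323.
h_ss = 1.5323² = 2.3481 m. (Since h₀ = 0.583 m < h_ss, the level will rise toward this value.)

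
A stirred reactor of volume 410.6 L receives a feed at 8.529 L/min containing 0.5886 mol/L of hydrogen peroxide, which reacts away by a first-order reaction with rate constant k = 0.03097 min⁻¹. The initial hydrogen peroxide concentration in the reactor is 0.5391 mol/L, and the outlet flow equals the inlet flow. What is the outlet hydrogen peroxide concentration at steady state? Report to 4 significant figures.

Species balance: V dC/dt = Q C_in − Q C − k V C.
Steady state (dC/dt = 0): C_ss = Q C_in/(Q + kV) = C_in/(1 + kV/Q).
C_ss = 8.529·0.5886/(8.529 + 0.03097·410.6) = 5.02017/21.2453 = 0.236296 mol/L.

0.2363 mol/L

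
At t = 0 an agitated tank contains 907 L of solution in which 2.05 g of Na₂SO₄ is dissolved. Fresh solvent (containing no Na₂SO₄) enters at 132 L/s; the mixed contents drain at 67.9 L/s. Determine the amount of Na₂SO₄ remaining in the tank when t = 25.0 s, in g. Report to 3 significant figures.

0.698 g

Total volume: dV/dt = Q_in − Q_out = 64.100 L/s, so V(t) = 907 + 64.100 t and V(25.0) = 2509.5 L.
Solute balance: dm/dt = 0 − Q_out C = −Q_out m/V(t).
dm/m = −Q_out dt/(V₀ + 64.100 t); integrating gives ln(m/m₀) = −(Q_out/(Q_in−Q_out)) ln(V/V₀).
m = m₀ (V₀/V)^(Q_out/(Q_in−Q_out)) = 2.05 × (907/2509.5)^(1.0593) = 0.69755 g.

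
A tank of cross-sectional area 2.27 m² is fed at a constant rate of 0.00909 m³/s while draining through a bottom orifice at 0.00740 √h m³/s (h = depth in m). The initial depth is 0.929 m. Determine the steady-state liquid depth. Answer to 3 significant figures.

A dh/dt = Q_in − 0.00740 √h. Steady state requires inflow = outflow:
Q_in = 0.00740 √h_ss ⇒ √h_ss = 0.00909/0.00740 = 1.2284.
h_ss = 1.2284² = 1.5089 m. (Since h₀ = 0.929 m < h_ss, the level will rise toward this value.)

1.51 m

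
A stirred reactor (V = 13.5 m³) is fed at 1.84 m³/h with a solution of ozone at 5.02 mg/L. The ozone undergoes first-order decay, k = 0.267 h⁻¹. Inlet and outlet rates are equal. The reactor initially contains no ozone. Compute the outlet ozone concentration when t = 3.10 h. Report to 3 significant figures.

1.21 mg/L

V dC/dt = Q(C_in − C) − k V C.
dC/dt = (Q/V) C_in − (Q/V + k) C; effective rate a = Q/V + k = 0.13630 + 0.267 = 0.40330 h⁻¹.
C_ss = Q C_in/(Q + kV) = 1.6965 mg/L; C(t) = C_ss + (C₀ − C_ss) e^(−a t).
C(3.10) = 1.6965 + (-1.6965)·e^(−0.40330·3.10) = 1.6965 + (-1.6965)·0.28644 = 1.2106 mg/L.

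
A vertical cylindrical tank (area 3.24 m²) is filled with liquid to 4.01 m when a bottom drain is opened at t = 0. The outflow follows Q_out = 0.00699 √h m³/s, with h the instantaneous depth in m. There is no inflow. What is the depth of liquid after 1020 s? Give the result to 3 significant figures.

0.814 m

A dh/dt = −Q_out = −0.00699 √h.
Separate and integrate: 2(√h − √h₀) = −(0.00699/A) t.
√h = √4.01 − 0.00699·1020/(2·3.24) = 2.0025 − 1.1003 = 0.90222.
h = 0.90222² = 0.81400 m.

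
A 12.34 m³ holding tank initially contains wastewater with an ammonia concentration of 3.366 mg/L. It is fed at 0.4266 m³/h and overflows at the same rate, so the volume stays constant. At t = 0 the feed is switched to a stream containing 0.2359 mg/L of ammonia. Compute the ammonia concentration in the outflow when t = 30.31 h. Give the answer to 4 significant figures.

Mass balance on the solute (V constant): V dC/dt = Q(C_in − C).
Time constant τ = V/Q = 12.34/0.4266 = 28.9264 h.
C approaches C_in exponentially: C(t) = C_in + (C₀ − C_in) e^(−t/τ).
C(30.31) = 0.2359 + (3.366 − 0.2359)·e^(−30.31/28.9264) = 0.2359 + (3.13010)·0.350697 = 1.33362 mg/L.

1.334 mg/L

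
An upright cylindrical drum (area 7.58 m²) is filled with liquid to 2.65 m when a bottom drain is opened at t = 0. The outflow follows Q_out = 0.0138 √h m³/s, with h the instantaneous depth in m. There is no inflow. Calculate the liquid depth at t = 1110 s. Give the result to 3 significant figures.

0.381 m

A dh/dt = −Q_out = −0.0138 √h.
∫ h^(−1/2) dh = −(0.0138/A) ∫ dt, giving 2√h = 2√h₀ − (0.0138/A) t.
√h = √2.65 − 0.0138·1110/(2·7.58) = 1.6279 − 1.0104 = 0.61746.
h = 0.61746² = 0.38126 m.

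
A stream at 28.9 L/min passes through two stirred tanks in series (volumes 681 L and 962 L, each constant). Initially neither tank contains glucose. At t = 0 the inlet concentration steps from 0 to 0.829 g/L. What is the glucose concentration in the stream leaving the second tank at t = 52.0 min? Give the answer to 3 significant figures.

0.455 g/L

Species balance on tank i: dCᵢ/dt = (Cᵢ₋₁ − Cᵢ)/τᵢ with τᵢ = Vᵢ/Q.
τ₁ = 681/28.9 = 23.564 min; τ₂ = 962/28.9 = 33.287 min.
Solving the cascade with C₁(0)=C₂(0)=0 gives C₂(t) = C_in[1 − (τ₁ e^(−t/τ₁) − τ₂ e^(−t/τ₂))/(τ₁ − τ₂)].
At t = 52.0: e^(−t/τ₁) = 0.11006, e^(−t/τ₂) = 0.20968.
C₂ = 0.829·[1 − (23.564·0.11006 − 33.287·0.20968)/(-9.7232)] = 0.829·0.54888 = 0.45502 g/L.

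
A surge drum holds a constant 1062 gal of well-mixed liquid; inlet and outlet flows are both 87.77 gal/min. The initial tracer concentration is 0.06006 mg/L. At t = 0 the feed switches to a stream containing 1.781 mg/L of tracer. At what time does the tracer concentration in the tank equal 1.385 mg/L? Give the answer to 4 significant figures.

Unsteady species balance (constant V, well mixed): V dC/dt = Q(C_in − C), so τ = V/Q = 12.0998 min.
C(t) = C_in + (C₀ − C_in) e^(−t/τ). Set C = 1.385 and solve for t:
e^(−t/τ) = (C − C_in)/(C₀ − C_in) = (1.385 − 1.781)/(0.06006 − 1.781) = 0.230107
t = −τ ln(…) = 12.0998 × 1.46921 = 17.7772 min.

17.78 min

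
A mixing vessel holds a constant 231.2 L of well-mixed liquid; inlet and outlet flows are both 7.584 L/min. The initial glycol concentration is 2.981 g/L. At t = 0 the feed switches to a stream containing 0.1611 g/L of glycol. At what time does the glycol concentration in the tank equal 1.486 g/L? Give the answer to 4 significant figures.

Unsteady species balance (constant V, well mixed): V dC/dt = Q(C_in − C), so τ = V/Q = 30.4852 min.
C(t) = C_in + (C₀ − C_in) e^(−t/τ). Set C = 1.486 and solve for t:
e^(−t/τ) = (C − C_in)/(C₀ − C_in) = (1.486 − 0.1611)/(2.981 − 0.1611) = 0.469839
t = −τ ln(…) = 30.4852 × 0.755364 = 23.0275 min.

23.03 min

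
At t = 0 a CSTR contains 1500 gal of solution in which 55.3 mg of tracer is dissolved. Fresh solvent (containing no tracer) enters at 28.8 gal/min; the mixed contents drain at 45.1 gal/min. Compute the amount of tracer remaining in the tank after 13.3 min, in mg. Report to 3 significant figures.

Let m(t) be the amount of tracer. Volume: V(t) = V₀ + (Q_in − Q_out) t = 1500 − 16.300 t; V(13.3) = 1283.2 gal.
No tracer enters, so dm/dt = −Q_out · (m/V).
dm/m = −Q_out dt/(V₀ − 16.300 t); integrating gives ln(m/m₀) = −(Q_out/(Q_in−Q_out)) ln(V/V₀).
m = m₀ (V₀/V)^(Q_out/(Q_in−Q_out)) = 55.3 × (1500/1283.2)^(-2.7669) = 35.905 mg.

35.9 mg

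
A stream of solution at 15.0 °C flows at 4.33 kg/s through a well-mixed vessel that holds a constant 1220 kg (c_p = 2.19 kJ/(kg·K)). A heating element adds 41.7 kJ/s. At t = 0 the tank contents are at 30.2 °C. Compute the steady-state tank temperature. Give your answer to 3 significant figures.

Energy balance: M c_p dT/dt = ṁ c_p (T_in − T) + 41.7.
At steady state dT/dt = 0 ⇒ T_ss = T_in + Q̇/(ṁ c_p) = 15.0 + 41.7/(4.33·2.19) = 19.397 °C.

19.4 °C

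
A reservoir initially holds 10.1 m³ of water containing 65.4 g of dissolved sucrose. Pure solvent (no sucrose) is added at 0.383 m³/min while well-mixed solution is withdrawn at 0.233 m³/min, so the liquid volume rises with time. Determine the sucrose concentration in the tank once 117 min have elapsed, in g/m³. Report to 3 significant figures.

Total volume: dV/dt = Q_in − Q_out = 0.15000 m³/min, so V(t) = 10.1 + 0.15000 t and V(117) = 27.650 m³.
No sucrose enters, so dm/dt = −Q_out · (m/V).
dm/m = −Q_out dt/(V₀ + 0.15000 t); integrating gives ln(m/m₀) = −(Q_out/(Q_in−Q_out)) ln(V/V₀).
m = m₀ (V₀/V)^(Q_out/(Q_in−Q_out)) = 65.4 × (10.1/27.650)^(1.5533) = 13.683 g.
C = m/V = 13.683/27.650 = 0.49487 g/m³.

0.495 g/m³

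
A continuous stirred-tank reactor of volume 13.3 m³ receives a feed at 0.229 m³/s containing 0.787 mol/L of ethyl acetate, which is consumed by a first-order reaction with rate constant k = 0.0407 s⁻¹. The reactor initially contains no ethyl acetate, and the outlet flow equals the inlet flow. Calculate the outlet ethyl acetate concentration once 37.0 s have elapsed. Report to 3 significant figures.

Species balance: V dC/dt = Q C_in − Q C − k V C.
dC/dt = (Q/V) C_in − (Q/V + k) C; effective rate a = Q/V + k = 0.017218 + 0.0407 = 0.057918 s⁻¹.
C_ss = Q C_in/(Q + kV) = 0.23396 mol/L; C(t) = C_ss + (C₀ − C_ss) e^(−a t).
C(37.0) = 0.23396 + (-0.23396)·e^(−0.057918·37.0) = 0.23396 + (-0.23396)·0.11731 = 0.20652 mol/L.

0.207 mol/L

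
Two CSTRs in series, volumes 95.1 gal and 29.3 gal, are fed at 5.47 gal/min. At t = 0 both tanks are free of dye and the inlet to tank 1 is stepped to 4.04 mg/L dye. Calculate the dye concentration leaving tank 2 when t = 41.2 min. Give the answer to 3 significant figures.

3.49 mg/L

Species balance on tank i: dCᵢ/dt = (Cᵢ₋₁ − Cᵢ)/τᵢ with τᵢ = Vᵢ/Q.
τ₁ = 95.1/5.47 = 17.386 min; τ₂ = 29.3/5.47 = 5.3565 min.
Solving the cascade with C₁(0)=C₂(0)=0 gives C₂(t) = C_in[1 − (τ₁ e^(−t/τ₁) − τ₂ e^(−t/τ₂))/(τ₁ − τ₂)].
At t = 41.2: e^(−t/τ₁) = 0.093503, e^(−t/τ₂) = 0.00045665.
C₂ = 4.04·[1 − (17.386·0.093503 − 5.3565·0.00045665)/(12.029)] = 4.04·0.86506 = 3.4949 mg/L.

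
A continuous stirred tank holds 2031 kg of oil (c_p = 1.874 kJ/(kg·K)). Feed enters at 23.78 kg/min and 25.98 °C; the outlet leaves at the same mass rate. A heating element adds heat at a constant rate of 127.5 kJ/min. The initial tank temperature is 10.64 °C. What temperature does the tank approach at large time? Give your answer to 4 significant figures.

Unsteady energy balance on the tank contents: M c_p dT/dt = ṁ c_p (T_in − T) + 127.5.
At steady state dT/dt = 0 ⇒ T_ss = T_in + Q̇/(ṁ c_p) = 25.98 + 127.5/(23.78·1.874) = 28.8411 °C.

28.84 °C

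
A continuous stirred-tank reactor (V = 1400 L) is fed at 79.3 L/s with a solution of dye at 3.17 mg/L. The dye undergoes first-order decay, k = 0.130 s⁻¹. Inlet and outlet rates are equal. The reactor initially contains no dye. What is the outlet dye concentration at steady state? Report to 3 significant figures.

Accumulation = in − out − consumed: V dC/dt = Q C_in − Q C − k V C.
Steady state (dC/dt = 0): C_ss = Q C_in/(Q + kV) = C_in/(1 + kV/Q).
C_ss = 79.3·3.17/(79.3 + 0.130·1400) = 251.38/261.30 = 0.96204 mg/L.

0.962 mg/L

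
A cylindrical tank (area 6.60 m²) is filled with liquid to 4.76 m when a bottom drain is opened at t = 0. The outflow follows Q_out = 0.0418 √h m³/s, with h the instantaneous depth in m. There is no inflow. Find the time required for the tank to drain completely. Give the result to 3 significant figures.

With no inflow, A dh/dt = −0.0418 √h.
This is separable: 2 d(√h)/dt = −0.0418/A, so √h = √h₀ − (0.0418/(2A)) t.
Set h = 0: 2√h₀ = (0.0418/A) t_empty ⇒ t_empty = 2A√h₀/0.0418.
t_empty = 2·6.60·√4.76/0.0418 = 13.200·2.1817/0.0418 = 688.97 s.

689 s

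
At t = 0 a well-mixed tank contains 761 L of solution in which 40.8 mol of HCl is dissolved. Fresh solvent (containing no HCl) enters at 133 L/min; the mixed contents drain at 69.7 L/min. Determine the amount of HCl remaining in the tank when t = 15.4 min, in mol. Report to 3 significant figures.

16.5 mol

Total volume: dV/dt = Q_in − Q_out = 63.300 L/min, so V(t) = 761 + 63.300 t and V(15.4) = 1735.8 L.
No HCl enters, so dm/dt = −Q_out · (m/V).
dm/m = −Q_out dt/(V₀ + 63.300 t); integrating gives ln(m/m₀) = −(Q_out/(Q_in−Q_out)) ln(V/V₀).
m = m₀ (V₀/V)^(Q_out/(Q_in−Q_out)) = 40.8 × (761/1735.8)^(1.1011) = 16.456 mol.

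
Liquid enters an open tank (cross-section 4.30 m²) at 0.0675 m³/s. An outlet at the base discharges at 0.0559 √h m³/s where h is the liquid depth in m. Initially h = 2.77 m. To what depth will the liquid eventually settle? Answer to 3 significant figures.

Unsteady balance on liquid volume: A dh/dt = Q_in − 0.0559 √h. At steady state dh/dt = 0:
Q_in = 0.0559 √h_ss ⇒ √h_ss = 0.0675/0.0559 = 1.2075.
h_ss = 1.2075² = 1.4581 m. (Since h₀ = 2.77 m > h_ss, the level will fall toward this value.)

1.46 m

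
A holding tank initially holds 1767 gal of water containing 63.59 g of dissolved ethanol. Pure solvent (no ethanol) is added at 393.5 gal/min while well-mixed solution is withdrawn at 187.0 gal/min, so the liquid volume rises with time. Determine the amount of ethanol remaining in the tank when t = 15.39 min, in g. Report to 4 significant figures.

Let m(t) be the amount of ethanol. Volume: V(t) = V₀ + (Q_in − Q_out) t = 1767 + 206.500 t; V(15.39) = 4945.03 gal.
Solute balance: dm/dt = 0 − Q_out C = −Q_out m/V(t).
dm/m = −Q_out dt/(V₀ + 206.500 t); integrating gives ln(m/m₀) = −(Q_out/(Q_in−Q_out)) ln(V/V₀).
m = m₀ (V₀/V)^(Q_out/(Q_in−Q_out)) = 63.59 × (1767/4945.03)^(0.905569) = 25.0415 g.

25.04 g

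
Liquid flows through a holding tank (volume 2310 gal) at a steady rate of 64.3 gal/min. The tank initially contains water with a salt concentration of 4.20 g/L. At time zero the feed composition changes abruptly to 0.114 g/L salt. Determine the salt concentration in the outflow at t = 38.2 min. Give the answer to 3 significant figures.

Species balance on the tank: V dC/dt = Q(C_in − C).
Rewrite as dC/dt + C/τ = C_in/τ, τ = V/Q = 35.925 min.
Integrating: C(t) = C_in + (C₀ − C_in) e^(−t/τ).
C(38.2) = 0.114 + (4.20 − 0.114)·e^(−38.2/35.925) = 0.114 + (4.0860)·0.34531 = 1.5249 g/L.

1.52 g/L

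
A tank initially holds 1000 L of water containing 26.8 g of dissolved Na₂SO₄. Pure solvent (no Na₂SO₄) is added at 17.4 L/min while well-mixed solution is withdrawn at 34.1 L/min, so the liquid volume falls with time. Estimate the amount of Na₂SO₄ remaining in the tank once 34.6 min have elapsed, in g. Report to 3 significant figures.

4.61 g

Let m(t) be the amount of Na₂SO₄. Volume: V(t) = V₀ + (Q_in − Q_out) t = 1000 − 16.700 t; V(34.6) = 422.18 L.
Solute balance: dm/dt = 0 − Q_out C = −Q_out m/V(t).
dm/m = −Q_out dt/(V₀ − 16.700 t); integrating gives ln(m/m₀) = −(Q_out/(Q_in−Q_out)) ln(V/V₀).
m = m₀ (V₀/V)^(Q_out/(Q_in−Q_out)) = 26.8 × (1000/422.18)^(-2.0419) = 4.6072 g.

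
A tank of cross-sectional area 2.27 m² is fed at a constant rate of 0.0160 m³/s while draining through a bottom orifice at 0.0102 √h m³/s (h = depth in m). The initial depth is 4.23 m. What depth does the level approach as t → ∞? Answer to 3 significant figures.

A dh/dt = Q_in − 0.0102 √h. Steady state requires inflow = outflow:
Q_in = 0.0102 √h_ss ⇒ √h_ss = 0.0160/0.0102 = 1.5686.
h_ss = 1.5686² = 2.4606 m. (Since h₀ = 4.23 m > h_ss, the level will fall toward this value.)

2.46 m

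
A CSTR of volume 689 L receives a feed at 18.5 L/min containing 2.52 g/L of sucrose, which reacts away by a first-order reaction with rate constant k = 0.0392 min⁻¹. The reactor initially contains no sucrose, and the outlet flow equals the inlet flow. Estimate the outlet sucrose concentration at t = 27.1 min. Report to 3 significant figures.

V dC/dt = Q(C_in − C) − k V C.
dC/dt = (Q/V) C_in − (Q/V + k) C; effective rate a = Q/V + k = 0.026851 + 0.0392 = 0.066051 min⁻¹.
C_ss = Q C_in/(Q + kV) = 1.0244 g/L; C(t) = C_ss + (C₀ − C_ss) e^(−a t).
C(27.1) = 1.0244 + (-1.0244)·e^(−0.066051·27.1) = 1.0244 + (-1.0244)·0.16697 = 0.85338 g/L.

0.853 g/L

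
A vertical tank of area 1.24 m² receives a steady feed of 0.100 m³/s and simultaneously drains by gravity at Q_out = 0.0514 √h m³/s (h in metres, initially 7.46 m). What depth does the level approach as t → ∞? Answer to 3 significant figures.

Level balance: A dh/dt = 0.100 − 0.0514 √h. Setting dh/dt = 0:
Q_in = 0.0514 √h_ss ⇒ √h_ss = 0.100/0.0514 = 1.9455.
h_ss = 1.9455² = 3.7851 m. (Since h₀ = 7.46 m > h_ss, the level will fall toward this value.)

3.79 m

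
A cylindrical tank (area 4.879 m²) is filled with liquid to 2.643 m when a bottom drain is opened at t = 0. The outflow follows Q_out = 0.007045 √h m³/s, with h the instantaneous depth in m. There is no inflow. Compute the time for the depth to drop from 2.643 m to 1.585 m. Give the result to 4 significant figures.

508.0 s

Volume balance on the tank: A dh/dt = −0.007045 √h.
Separate and integrate: 2(√h − √h₀) = −(0.007045/A) t.
t = 2A(√h₀ − √h)/0.007045 = 2·4.879·(√2.643 − √1.585)/0.007045
  = 9.75800 × (1.62573 − 1.25897) / 0.007045 = 508.002 s.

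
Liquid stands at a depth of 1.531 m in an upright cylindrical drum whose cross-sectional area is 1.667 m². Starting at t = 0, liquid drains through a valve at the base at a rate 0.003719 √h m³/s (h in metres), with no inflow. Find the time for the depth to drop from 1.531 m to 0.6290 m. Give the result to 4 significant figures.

A dh/dt = −Q_out = −0.003719 √h.
∫ h^(−1/2) dh = −(0.003719/A) ∫ dt, giving 2√h = 2√h₀ − (0.003719/A) t.
t = 2A(√h₀ − √h)/0.003719 = 2·1.667·(√1.531 − √0.6290)/0.003719
  = 3.33400 × (1.23734 − 0.793095) / 0.003719 = 398.252 s.

398.3 s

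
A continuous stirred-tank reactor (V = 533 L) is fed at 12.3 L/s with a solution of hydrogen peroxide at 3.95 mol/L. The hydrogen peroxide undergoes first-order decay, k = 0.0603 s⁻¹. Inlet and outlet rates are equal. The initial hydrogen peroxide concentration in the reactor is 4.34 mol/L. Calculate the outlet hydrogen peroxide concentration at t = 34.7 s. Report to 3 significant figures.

1.27 mol/L

Species balance: V dC/dt = Q C_in − Q C − k V C.
This is linear with rate a = Q/V + k = 0.083377 s⁻¹.
C_ss = Q C_in/(Q + kV) = 1.0933 mol/L; C(t) = C_ss + (C₀ − C_ss) e^(−a t).
C(34.7) = 1.0933 + (3.2467)·e^(−0.083377·34.7) = 1.0933 + (3.2467)·0.055400 = 1.2731 mol/L.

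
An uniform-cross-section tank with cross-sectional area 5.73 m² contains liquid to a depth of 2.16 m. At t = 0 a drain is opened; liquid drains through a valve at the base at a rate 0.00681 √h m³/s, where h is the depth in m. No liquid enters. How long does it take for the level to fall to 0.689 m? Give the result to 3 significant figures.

1080 s

Volume balance on the tank: A dh/dt = −0.00681 √h.
This is separable: 2 d(√h)/dt = −0.00681/A, so √h = √h₀ − (0.00681/(2A)) t.
t = 2A(√h₀ − √h)/0.00681 = 2·5.73·(√2.16 − √0.689)/0.00681
  = 11.460 × (1.4697 − 0.83006) / 0.00681 = 1076.4 s.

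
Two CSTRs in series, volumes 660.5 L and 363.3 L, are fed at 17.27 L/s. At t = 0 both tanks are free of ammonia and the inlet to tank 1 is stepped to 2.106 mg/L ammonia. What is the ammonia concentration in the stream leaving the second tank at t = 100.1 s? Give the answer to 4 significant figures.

1.786 mg/L

Each tank obeys Vᵢ dCᵢ/dt = Q(Cᵢ₋₁ − Cᵢ), so τᵢ = Vᵢ/Q.
τ₁ = 660.5/17.27 = 38.2455 s; τ₂ = 363.3/17.27 = 21.0365 s.
Tank 1: C₁ = C_in(1 − e^(−t/τ₁)). Tank 2 (τ₁ ≠ τ₂): C₂ = C_in[1 − (τ₁ e^(−t/τ₁) − τ₂ e^(−t/τ₂))/(τ₁ − τ₂)].
At t = 100.1: e^(−t/τ₁) = 0.0729997, e^(−t/τ₂) = 0.00857932.
C₂ = 2.106·[1 − (38.2455·0.0729997 − 21.0365·0.00857932)/(17.2090)] = 2.106·0.848252 = 1.78642 mg/L.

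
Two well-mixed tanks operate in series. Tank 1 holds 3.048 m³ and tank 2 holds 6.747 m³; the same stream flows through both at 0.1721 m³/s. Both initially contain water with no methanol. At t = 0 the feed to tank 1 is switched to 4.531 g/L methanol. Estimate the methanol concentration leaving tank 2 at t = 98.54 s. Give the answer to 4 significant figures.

3.876 g/L

Time constants: τᵢ = Vᵢ/Q for each well-mixed tank.
τ₁ = 3.048/0.1721 = 17.7106 s; τ₂ = 6.747/0.1721 = 39.2040 s.
Solving the cascade with C₁(0)=C₂(0)=0 gives C₂(t) = C_in[1 − (τ₁ e^(−t/τ₁) − τ₂ e^(−t/τ₂))/(τ₁ − τ₂)].
At t = 98.54: e^(−t/τ₁) = 0.00383384, e^(−t/τ₂) = 0.0809825.
C₂ = 4.531·[1 − (17.7106·0.00383384 − 39.2040·0.0809825)/(-21.4933)] = 4.531·0.855446 = 3.87603 g/L.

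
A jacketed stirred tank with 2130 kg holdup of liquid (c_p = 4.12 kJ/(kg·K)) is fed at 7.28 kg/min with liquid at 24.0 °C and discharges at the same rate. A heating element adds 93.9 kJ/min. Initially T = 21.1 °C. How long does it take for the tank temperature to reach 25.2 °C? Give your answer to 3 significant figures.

First-law balance (no shaft work): M c_p dT/dt = ṁ c_p (T_in − T) + 93.9.
τ = M/ṁ = 292.58 min; T_ss = T_in + Q̇/(ṁ c_p) = 27.131 °C.
T(t) = T_ss + (T₀ − T_ss) e^(−t/τ). Set T = 25.2:
e^(−t/τ) = (25.2 − 27.131)/(21.1 − 27.131) = 0.32014
t = −292.58 · ln(0.32014) = 333.25 min.

333 min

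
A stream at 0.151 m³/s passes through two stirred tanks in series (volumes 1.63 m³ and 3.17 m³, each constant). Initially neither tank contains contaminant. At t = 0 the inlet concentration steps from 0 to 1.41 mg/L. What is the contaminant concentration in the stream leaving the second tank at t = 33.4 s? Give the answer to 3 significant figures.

0.886 mg/L

Each tank obeys Vᵢ dCᵢ/dt = Q(Cᵢ₋₁ − Cᵢ), so τᵢ = Vᵢ/Q.
τ₁ = 1.63/0.151 = 10.795 s; τ₂ = 3.17/0.151 = 20.993 s.
Solving the cascade with C₁(0)=C₂(0)=0 gives C₂(t) = C_in[1 − (τ₁ e^(−t/τ₁) − τ₂ e^(−t/τ₂))/(τ₁ − τ₂)].
At t = 33.4: e^(−t/τ₁) = 0.045315, e^(−t/τ₂) = 0.20373.
C₂ = 1.41·[1 − (10.795·0.045315 − 20.993·0.20373)/(-10.199)] = 1.41·0.62860 = 0.88633 mg/L.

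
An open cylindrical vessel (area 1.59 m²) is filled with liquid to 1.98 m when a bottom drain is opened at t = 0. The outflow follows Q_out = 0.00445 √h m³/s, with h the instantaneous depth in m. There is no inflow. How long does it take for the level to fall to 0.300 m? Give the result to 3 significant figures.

614 s

A dh/dt = −Q_out = −0.00445 √h.
This is separable: 2 d(√h)/dt = −0.00445/A, so √h = √h₀ − (0.00445/(2A)) t.
t = 2A(√h₀ − √h)/0.00445 = 2·1.59·(√1.98 − √0.300)/0.00445
  = 3.1800 × (1.4071 − 0.54772) / 0.00445 = 614.13 s.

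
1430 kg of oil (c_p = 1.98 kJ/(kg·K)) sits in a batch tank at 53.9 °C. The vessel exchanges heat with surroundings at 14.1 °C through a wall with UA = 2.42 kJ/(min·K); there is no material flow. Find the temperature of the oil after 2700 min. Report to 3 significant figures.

18.1 °C

M c_p dT/dt = −UA(T − T_amb).
dT/dt = (T_ss − T)/τ with T_ss = T_amb = 14.100 °C, τ = M c_p/UA = 1430·1.98/2.42 = 1170.0 min.
This is linear first-order; T(t) = T_ss + (T₀ − T_ss) e^(−t/τ).
T(2700) = 14.100 + (39.800)·0.099491 = 18.060 °C.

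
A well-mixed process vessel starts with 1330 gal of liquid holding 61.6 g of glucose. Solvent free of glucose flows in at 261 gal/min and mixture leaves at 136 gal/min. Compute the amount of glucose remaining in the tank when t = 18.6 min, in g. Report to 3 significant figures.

20.5 g

Let m(t) be the amount of glucose. Volume: V(t) = V₀ + (Q_in − Q_out) t = 1330 + 125.00 t; V(18.6) = 3655.0 gal.
Solute balance: dm/dt = 0 − Q_out C = −Q_out m/V(t).
dm/m = −Q_out dt/(V₀ + 125.00 t); integrating gives ln(m/m₀) = −(Q_out/(Q_in−Q_out)) ln(V/V₀).
m = m₀ (V₀/V)^(Q_out/(Q_in−Q_out)) = 61.6 × (1330/3655.0)^(1.0880) = 20.507 g.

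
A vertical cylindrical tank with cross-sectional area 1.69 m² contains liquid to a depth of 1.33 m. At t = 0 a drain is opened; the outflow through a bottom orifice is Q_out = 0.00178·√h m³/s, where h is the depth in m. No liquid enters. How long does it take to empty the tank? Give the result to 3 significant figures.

2190 s

A dh/dt = −Q_out = −0.00178 √h.
∫ h^(−1/2) dh = −(0.00178/A) ∫ dt, giving 2√h = 2√h₀ − (0.00178/A) t.
Set h = 0: 2√h₀ = (0.00178/A) t_empty ⇒ t_empty = 2A√h₀/0.00178.
t_empty = 2·1.69·√1.33/0.00178 = 3.3800·1.1533/0.00178 = 2189.9 s.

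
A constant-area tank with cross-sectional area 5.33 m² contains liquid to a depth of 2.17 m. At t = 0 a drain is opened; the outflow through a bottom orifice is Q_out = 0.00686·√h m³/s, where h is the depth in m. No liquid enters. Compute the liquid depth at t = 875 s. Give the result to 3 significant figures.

0.828 m

With no inflow, A dh/dt = −0.00686 √h.
∫ h^(−1/2) dh = −(0.00686/A) ∫ dt, giving 2√h = 2√h₀ − (0.00686/A) t.
√h = √2.17 − 0.00686·875/(2·5.33) = 1.4731 − 0.56309 = 0.91001.
h = 0.91001² = 0.82811 m.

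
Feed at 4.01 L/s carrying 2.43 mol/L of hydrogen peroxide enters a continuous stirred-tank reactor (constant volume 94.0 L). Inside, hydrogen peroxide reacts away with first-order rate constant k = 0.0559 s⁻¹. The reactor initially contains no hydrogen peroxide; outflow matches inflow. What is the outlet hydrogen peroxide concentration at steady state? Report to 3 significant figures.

1.05 mol/L

V dC/dt = Q(C_in − C) − k V C.
Steady state (dC/dt = 0): C_ss = Q C_in/(Q + kV) = C_in/(1 + kV/Q).
C_ss = 4.01·2.43/(4.01 + 0.0559·94.0) = 9.7443/9.2646 = 1.0518 mol/L.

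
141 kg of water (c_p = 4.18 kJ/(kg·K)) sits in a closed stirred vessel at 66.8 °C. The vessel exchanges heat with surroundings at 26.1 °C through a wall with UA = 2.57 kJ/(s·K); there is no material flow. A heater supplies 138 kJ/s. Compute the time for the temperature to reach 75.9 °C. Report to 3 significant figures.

Lumped-capacitance energy balance: M c_p dT/dt = UA(T_amb − T) + Q̇.
τ = M c_p/UA = 229.33 s; T_ss = T_amb + Q̇/UA = 26.1 + 138/2.57 = 79.796 °C.
T(t) = T_ss + (T₀ − T_ss)e^(−t/τ); set T = 75.9:
t = −τ ln[(T − T_ss)/(T₀ − T_ss)] = −229.33 · ln(0.29981) = 276.25 s.

276 s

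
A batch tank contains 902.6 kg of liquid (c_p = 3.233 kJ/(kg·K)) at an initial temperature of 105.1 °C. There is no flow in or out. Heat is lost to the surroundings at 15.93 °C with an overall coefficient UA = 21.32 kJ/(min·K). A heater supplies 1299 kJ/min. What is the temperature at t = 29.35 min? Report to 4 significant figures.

Energy balance: M c_p dT/dt = −UA(T − T_amb) + Q̇.
dT/dt = (T_ss − T)/τ with T_ss = T_amb + Q̇/UA = 15.93 + 1299/21.32 = 76.8587 °C, τ = M c_p/UA = 902.6·3.233/21.32 = 136.872 min.
Integrating: T(t) = T_ss + (T₀ − T_ss) e^(−t/τ).
T(29.35) = 76.8587 + (28.2413)·0.806998 = 99.6494 °C.

99.65 °C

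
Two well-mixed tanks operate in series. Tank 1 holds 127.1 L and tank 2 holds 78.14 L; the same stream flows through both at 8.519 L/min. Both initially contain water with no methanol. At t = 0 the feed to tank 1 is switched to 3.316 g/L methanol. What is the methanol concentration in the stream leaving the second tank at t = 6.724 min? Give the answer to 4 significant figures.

Each tank obeys Vᵢ dCᵢ/dt = Q(Cᵢ₋₁ − Cᵢ), so τᵢ = Vᵢ/Q.
τ₁ = 127.1/8.519 = 14.9196 min; τ₂ = 78.14/8.519 = 9.17244 min.
Solving the cascade with C₁(0)=C₂(0)=0 gives C₂(t) = C_in[1 − (τ₁ e^(−t/τ₁) − τ₂ e^(−t/τ₂))/(τ₁ − τ₂)].
At t = 6.724: e^(−t/τ₁) = 0.637193, e^(−t/τ₂) = 0.480434.
C₂ = 3.316·[1 − (14.9196·0.637193 − 9.17244·0.480434)/(5.74715)] = 3.316·0.112620 = 0.373447 g/L.

0.3734 g/L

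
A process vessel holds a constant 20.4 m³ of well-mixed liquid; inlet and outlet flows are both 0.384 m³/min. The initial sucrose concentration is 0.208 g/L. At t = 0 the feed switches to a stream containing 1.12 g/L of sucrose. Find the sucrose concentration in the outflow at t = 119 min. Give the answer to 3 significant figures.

1.02 g/L

Unsteady species balance (constant V, well mixed): V dC/dt = Q(C_in − C).
So dC/dt = (C_in − C)/τ with τ = V/Q = 20.4/0.384 = 53.125 min.
C approaches C_in exponentially: C(t) = C_in + (C₀ − C_in) e^(−t/τ).
C(119) = 1.12 + (0.208 − 1.12)·e^(−119/53.125) = 1.12 + (-0.91200)·0.10646 = 1.0229 g/L.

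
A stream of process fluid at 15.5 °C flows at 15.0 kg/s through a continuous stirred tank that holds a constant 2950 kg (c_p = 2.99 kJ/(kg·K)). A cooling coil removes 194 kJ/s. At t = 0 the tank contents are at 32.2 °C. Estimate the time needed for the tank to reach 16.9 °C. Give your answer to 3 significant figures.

Unsteady energy balance on the tank contents: M c_p dT/dt = ṁ c_p (T_in − T) − 194.
τ = M/ṁ = 196.67 s; T_ss = T_in − Q̇/(ṁ c_p) = 11.174 °C.
T(t) = T_ss + (T₀ − T_ss) e^(−t/τ). Set T = 16.9:
e^(−t/τ) = (16.9 − 11.174)/(32.2 − 11.174) = 0.27231
t = −196.67 · ln(0.27231) = 255.82 s.

256 s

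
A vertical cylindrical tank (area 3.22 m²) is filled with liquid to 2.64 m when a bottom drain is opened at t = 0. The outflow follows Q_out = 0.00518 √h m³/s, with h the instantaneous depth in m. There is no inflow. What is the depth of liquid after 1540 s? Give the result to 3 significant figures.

A dh/dt = −Q_out = −0.00518 √h.
Separate and integrate: 2(√h − √h₀) = −(0.00518/A) t.
√h = √2.64 − 0.00518·1540/(2·3.22) = 1.6248 − 1.2387 = 0.38611.
h = 0.38611² = 0.14908 m.

0.149 m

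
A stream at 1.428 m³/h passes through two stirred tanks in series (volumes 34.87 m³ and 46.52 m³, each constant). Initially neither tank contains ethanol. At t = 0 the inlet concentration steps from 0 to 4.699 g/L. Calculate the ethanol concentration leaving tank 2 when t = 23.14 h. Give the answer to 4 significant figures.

0.9291 g/L

Each tank obeys Vᵢ dCᵢ/dt = Q(Cᵢ₋₁ − Cᵢ), so τᵢ = Vᵢ/Q.
τ₁ = 34.87/1.428 = 24.4188 h; τ₂ = 46.52/1.428 = 32.5770 h.
Tank 1: C₁ = C_in(1 − e^(−t/τ₁)). Tank 2 (τ₁ ≠ τ₂): C₂ = C_in[1 − (τ₁ e^(−t/τ₁) − τ₂ e^(−t/τ₂))/(τ₁ − τ₂)].
At t = 23.14: e^(−t/τ₁) = 0.387658, e^(−t/τ₂) = 0.491489.
C₂ = 4.699·[1 − (24.4188·0.387658 − 32.5770·0.491489)/(-8.15826)] = 4.699·0.197732 = 0.929144 g/L.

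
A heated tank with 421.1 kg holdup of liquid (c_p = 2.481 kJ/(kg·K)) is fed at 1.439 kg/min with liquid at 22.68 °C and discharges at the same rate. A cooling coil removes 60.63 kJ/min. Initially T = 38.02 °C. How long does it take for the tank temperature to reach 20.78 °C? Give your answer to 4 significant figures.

223.1 min

M c_p dT/dt = ṁ c_p (T_in − T) − Q̇.
τ = M/ṁ = 292.634 min; T_ss = T_in − Q̇/(ṁ c_p) = 5.69756 °C.
T(t) = T_ss + (T₀ − T_ss) e^(−t/τ). Set T = 20.78:
e^(−t/τ) = (20.78 − 5.69756)/(38.02 − 5.69756) = 0.466624
t = −292.634 · ln(0.466624) = 223.054 min.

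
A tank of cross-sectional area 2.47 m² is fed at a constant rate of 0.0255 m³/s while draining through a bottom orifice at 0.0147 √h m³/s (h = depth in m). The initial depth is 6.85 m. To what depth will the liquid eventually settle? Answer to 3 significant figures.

Level balance: A dh/dt = 0.0255 − 0.0147 √h. Setting dh/dt = 0:
Q_in = 0.0147 √h_ss ⇒ √h_ss = 0.0255/0.0147 = 1.7347.
h_ss = 1.7347² = 3.0092 m. (Since h₀ = 6.85 m > h_ss, the level will fall toward this value.)

3.01 m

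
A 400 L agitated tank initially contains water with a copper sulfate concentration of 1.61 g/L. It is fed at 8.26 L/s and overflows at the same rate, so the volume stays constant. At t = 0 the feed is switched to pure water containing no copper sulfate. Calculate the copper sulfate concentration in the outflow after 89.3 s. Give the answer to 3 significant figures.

Transient balance on the dissolved component: V dC/dt = Q(C_in − C).
So dC/dt = (C_in − C)/τ with τ = V/Q = 400/8.26 = 48.426 s.
Solution: C(t) = C_in + (C₀ − C_in) e^(−t/τ).
C(89.3) = 0 + (1.61 − 0)·e^(−89.3/48.426) = 0 + (1.6100)·0.15818 = 0.25466 g/L.

0.255 g/L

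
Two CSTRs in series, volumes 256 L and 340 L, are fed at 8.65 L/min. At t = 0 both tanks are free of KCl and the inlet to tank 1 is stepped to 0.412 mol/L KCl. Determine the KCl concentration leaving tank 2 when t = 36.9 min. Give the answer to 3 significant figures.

0.121 mol/L

Each tank obeys Vᵢ dCᵢ/dt = Q(Cᵢ₋₁ − Cᵢ), so τᵢ = Vᵢ/Q.
τ₁ = 256/8.65 = 29.595 min; τ₂ = 340/8.65 = 39.306 min.
Tank 1: C₁ = C_in(1 − e^(−t/τ₁)). Tank 2 (τ₁ ≠ τ₂): C₂ = C_in[1 − (τ₁ e^(−t/τ₁) − τ₂ e^(−t/τ₂))/(τ₁ − τ₂)].
At t = 36.9: e^(−t/τ₁) = 0.28742, e^(−t/τ₂) = 0.39110.
C₂ = 0.412·[1 − (29.595·0.28742 − 39.306·0.39110)/(-9.7110)] = 0.412·0.29290 = 0.12067 mol/L.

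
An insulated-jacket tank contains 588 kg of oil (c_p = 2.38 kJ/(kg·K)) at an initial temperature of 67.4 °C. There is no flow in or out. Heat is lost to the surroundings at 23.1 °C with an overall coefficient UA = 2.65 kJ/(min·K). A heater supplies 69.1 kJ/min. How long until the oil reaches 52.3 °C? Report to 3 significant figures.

M c_p dT/dt = −UA(T − T_amb) + Q̇.
τ = M c_p/UA = 528.09 min; T_ss = T_amb + Q̇/UA = 23.1 + 69.1/2.65 = 49.175 °C.
T(t) = T_ss + (T₀ − T_ss)e^(−t/τ); set T = 52.3:
t = −τ ln[(T − T_ss)/(T₀ − T_ss)] = −528.09 · ln(0.17145) = 931.28 min.

931 min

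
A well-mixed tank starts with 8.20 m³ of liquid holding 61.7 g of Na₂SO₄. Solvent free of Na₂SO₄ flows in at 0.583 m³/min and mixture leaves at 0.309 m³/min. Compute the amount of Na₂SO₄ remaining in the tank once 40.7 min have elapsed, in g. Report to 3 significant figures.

Let m(t) be the amount of Na₂SO₄. Volume: V(t) = V₀ + (Q_in − Q_out) t = 8.20 + 0.27400 t; V(40.7) = 19.352 m³.
Species balance (pure solvent in): dm/dt = −Q_out · m/V(t).
dm/m = −Q_out dt/(V₀ + 0.27400 t); integrating gives ln(m/m₀) = −(Q_out/(Q_in−Q_out)) ln(V/V₀).
m = m₀ (V₀/V)^(Q_out/(Q_in−Q_out)) = 61.7 × (8.20/19.352)^(1.1277) = 23.428 g.

23.4 g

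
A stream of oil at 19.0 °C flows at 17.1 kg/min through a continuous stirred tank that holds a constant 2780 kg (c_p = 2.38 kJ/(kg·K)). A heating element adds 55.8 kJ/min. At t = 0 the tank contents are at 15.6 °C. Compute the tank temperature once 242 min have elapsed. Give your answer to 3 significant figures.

First-law balance (no shaft work): M c_p dT/dt = ṁ c_p (T_in − T) + 55.8.
Rearrange: dT/dt = (T_ss − T)/τ with τ = M/ṁ = 162.57 min and T_ss = T_in + Q̇/(ṁ c_p) = 20.371 °C.
Solution: T(t) = T_ss + (T₀ − T_ss) e^(−t/τ).
T(242) = 20.371 + (-4.7711)·e^(−242/162.57) = 20.371 + (-4.7711)·0.22570 = 19.294 °C.

19.3 °C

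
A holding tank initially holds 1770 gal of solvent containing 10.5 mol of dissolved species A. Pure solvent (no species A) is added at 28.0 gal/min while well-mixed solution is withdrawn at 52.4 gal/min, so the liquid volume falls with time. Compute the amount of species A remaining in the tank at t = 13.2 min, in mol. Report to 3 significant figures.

Total volume: dV/dt = Q_in − Q_out = -24.400 gal/min, so V(t) = 1770 − 24.400 t and V(13.2) = 1447.9 gal.
Species balance (pure solvent in): dm/dt = −Q_out · m/V(t).
Separate: dm/m = −Q_out dt/V(t) ⇒ ln(m/m₀) = −(Q_out/(Q_in−Q_out)) ln(V/V₀).
m = m₀ (V₀/V)^(Q_out/(Q_in−Q_out)) = 10.5 × (1770/1447.9)^(-2.1475) = 6.8212 mol.

6.82 mol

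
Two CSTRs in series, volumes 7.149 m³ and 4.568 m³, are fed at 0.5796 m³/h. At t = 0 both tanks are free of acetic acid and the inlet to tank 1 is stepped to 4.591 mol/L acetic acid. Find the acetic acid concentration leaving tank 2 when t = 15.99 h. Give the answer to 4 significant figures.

Species balance on tank i: dCᵢ/dt = (Cᵢ₋₁ − Cᵢ)/τᵢ with τᵢ = Vᵢ/Q.
τ₁ = 7.149/0.5796 = 12.3344 h; τ₂ = 4.568/0.5796 = 7.88130 h.
Tank 1: C₁ = C_in(1 − e^(−t/τ₁)). Tank 2 (τ₁ ≠ τ₂): C₂ = C_in[1 − (τ₁ e^(−t/τ₁) − τ₂ e^(−t/τ₂))/(τ₁ − τ₂)].
At t = 15.99: e^(−t/τ₁) = 0.273521, e^(−t/τ₂) = 0.131486.
C₂ = 4.591·[1 − (12.3344·0.273521 − 7.88130·0.131486)/(4.45307)] = 4.591·0.475098 = 2.18118 mol/L.

2.181 mol/L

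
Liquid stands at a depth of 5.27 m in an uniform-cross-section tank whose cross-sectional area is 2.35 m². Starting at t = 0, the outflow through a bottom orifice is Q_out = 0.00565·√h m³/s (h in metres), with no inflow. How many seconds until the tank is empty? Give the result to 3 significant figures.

1910 s

Mass balance (ρ constant): A dh/dt = −0.00565 √h.
This is separable: 2 d(√h)/dt = −0.00565/A, so √h = √h₀ − (0.00565/(2A)) t.
Tank is empty when √h = 0: t_empty = 2A√h₀/0.00565.
t_empty = 2·2.35·√5.27/0.00565 = 4.7000·2.2956/0.00565 = 1909.7 s.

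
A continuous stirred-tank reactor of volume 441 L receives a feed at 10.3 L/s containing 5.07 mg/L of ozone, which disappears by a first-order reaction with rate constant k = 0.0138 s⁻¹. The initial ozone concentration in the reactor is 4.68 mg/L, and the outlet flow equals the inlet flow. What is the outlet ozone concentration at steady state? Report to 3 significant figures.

3.19 mg/L

Species balance: V dC/dt = Q C_in − Q C − k V C.
Steady state (dC/dt = 0): C_ss = Q C_in/(Q + kV) = C_in/(1 + kV/Q).
C_ss = 10.3·5.07/(10.3 + 0.0138·441) = 52.221/16.386 = 3.1870 mg/L.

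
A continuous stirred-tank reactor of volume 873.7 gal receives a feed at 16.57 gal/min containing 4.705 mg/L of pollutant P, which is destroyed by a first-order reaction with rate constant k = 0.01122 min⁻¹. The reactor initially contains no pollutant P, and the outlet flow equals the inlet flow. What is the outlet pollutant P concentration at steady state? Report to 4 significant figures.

2.956 mg/L

V dC/dt = Q(C_in − C) − k V C.
At steady state: 0 = Q C_in − (Q + kV) C_ss, so C_ss = Q C_in/(Q + kV).
C_ss = 16.57·4.705/(16.57 + 0.01122·873.7) = 77.9618/26.3729 = 2.95613 mg/L.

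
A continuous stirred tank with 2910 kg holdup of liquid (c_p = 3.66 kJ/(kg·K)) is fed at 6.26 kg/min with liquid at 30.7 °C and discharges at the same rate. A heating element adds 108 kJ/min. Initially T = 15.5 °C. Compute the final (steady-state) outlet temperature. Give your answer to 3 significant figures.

35.4 °C

First-law balance (no shaft work): M c_p dT/dt = ṁ c_p (T_in − T) + 108.
At steady state dT/dt = 0 ⇒ T_ss = T_in + Q̇/(ṁ c_p) = 30.7 + 108/(6.26·3.66) = 35.414 °C.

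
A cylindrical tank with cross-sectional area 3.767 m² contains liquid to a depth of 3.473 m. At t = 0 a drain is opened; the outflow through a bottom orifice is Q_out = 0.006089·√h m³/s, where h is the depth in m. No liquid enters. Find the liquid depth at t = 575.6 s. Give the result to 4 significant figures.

1.956 m

With no inflow, A dh/dt = −0.006089 √h.
This is separable: 2 d(√h)/dt = −0.006089/A, so √h = √h₀ − (0.006089/(2A)) t.
√h = √3.473 − 0.006089·575.6/(2·3.767) = 1.86360 − 0.465202 = 1.39840.
h = 1.39840² = 1.95551 m.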